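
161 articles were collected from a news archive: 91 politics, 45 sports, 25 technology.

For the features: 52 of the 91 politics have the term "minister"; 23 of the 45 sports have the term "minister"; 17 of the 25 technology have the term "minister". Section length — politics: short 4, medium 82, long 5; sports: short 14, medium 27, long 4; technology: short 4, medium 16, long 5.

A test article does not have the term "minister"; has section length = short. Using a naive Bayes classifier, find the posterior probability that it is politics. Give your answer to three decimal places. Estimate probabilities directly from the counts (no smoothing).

politics: (91/161) × (39/91) × (4/91) ≈ 0.0106477
sports: (45/161) × (22/45) × (14/45) ≈ 0.0425121
technology: (25/161) × (8/25) × (4/25) ≈ 0.00795031
P(politics | x) = 0.0106477 / 0.06111011 ≈ 0.174

0.174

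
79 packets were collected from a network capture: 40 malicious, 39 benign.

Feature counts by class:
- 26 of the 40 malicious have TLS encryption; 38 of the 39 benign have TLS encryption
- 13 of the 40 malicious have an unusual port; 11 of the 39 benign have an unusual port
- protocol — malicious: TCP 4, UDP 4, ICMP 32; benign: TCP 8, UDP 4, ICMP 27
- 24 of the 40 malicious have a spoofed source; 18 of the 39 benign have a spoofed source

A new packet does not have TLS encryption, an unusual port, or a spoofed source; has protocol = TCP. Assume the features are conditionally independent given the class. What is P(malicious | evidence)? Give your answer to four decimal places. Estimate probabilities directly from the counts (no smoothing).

0.8266

malicious: (40/79) × (14/40) × (27/40) × (4/40) × (16/40) ≈ 0.00478481
benign: (39/79) × (1/39) × (28/39) × (8/39) × (21/39) ≈ 0.0010038
P(malicious | x) = 0.00478481 / 0.00578861 ≈ 0.8266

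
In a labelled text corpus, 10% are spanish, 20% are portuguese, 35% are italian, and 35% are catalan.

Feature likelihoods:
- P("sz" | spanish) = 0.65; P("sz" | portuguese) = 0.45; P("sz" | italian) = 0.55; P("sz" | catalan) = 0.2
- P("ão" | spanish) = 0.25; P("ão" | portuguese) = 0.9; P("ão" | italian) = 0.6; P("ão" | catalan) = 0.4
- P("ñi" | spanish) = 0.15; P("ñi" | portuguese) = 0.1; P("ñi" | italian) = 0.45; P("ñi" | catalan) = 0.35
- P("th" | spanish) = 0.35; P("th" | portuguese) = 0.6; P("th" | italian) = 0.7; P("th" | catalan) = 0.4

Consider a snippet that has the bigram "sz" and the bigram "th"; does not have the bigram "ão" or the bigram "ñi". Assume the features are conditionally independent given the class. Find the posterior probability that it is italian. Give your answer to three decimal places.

0.495

spanish: 0.1 × 0.65 × (1−0.25) × (1−0.15) × 0.35 = 0.014503125
portuguese: 0.2 × 0.45 × (1−0.9) × (1−0.1) × 0.6 = 0.00486
italian: 0.35 × 0.55 × (1−0.6) × (1−0.45) × 0.7 = 0.029645
catalan: 0.35 × 0.2 × (1−0.4) × (1−0.35) × 0.4 = 0.01092
P(italian | x) = 0.029645 / 0.059928125 ≈ 0.495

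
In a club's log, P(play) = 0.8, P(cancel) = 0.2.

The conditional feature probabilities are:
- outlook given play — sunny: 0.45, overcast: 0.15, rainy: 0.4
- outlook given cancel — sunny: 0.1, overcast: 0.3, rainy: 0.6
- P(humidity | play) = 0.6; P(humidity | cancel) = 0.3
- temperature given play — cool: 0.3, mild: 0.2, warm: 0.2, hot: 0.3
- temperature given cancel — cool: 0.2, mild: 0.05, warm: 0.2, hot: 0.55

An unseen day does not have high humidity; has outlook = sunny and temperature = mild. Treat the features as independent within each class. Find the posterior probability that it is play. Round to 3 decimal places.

play: 0.8 × 0.45 × (1−0.6) × 0.2 = 0.0288
cancel: 0.2 × 0.1 × (1−0.3) × 0.05 = 0.0007
P(play | x) = 0.0288 / 0.0295 ≈ 0.976

0.976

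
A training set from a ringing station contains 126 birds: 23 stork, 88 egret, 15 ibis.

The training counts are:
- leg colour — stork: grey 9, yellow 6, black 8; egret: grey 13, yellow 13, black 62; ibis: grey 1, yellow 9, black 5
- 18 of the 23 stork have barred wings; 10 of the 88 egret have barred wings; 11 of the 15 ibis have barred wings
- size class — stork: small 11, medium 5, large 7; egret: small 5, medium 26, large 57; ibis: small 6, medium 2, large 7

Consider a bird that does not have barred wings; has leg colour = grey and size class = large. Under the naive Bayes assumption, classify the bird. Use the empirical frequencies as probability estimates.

egret

stork: (23/126) × (9/23) × (5/23) × (7/23) ≈ 0.0047259
egret: (88/126) × (13/88) × (78/88) × (57/88) ≈ 0.0592348
ibis: (15/126) × (1/15) × (4/15) × (7/15) ≈ 0.000987654
Highest score → egret.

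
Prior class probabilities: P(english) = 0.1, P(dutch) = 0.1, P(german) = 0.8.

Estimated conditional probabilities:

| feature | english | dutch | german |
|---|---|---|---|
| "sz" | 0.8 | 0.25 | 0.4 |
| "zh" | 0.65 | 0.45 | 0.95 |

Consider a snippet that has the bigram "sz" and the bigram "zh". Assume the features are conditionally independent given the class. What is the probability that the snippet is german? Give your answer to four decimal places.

english: 0.1 × 0.8 × 0.65 = 0.052
dutch: 0.1 × 0.25 × 0.45 = 0.01125
german: 0.8 × 0.4 × 0.95 = 0.304
P(german | x) = 0.304 / 0.36725 ≈ 0.8278

0.8278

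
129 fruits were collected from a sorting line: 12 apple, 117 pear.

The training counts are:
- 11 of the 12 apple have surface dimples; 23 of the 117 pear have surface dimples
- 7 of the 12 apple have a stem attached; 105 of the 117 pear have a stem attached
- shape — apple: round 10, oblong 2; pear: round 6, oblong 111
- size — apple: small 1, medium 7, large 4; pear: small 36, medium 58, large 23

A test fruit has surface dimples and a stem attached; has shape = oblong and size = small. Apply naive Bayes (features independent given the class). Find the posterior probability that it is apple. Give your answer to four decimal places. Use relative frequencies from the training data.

0.0146

apple: (12/129) × (11/12) × (7/12) × (2/12) × (1/12) ≈ 0.000690856
pear: (117/129) × (23/117) × (105/117) × (111/117) × (36/117) ≈ 0.0467084
P(apple | x) = 0.000690856 / 0.047399256 ≈ 0.0146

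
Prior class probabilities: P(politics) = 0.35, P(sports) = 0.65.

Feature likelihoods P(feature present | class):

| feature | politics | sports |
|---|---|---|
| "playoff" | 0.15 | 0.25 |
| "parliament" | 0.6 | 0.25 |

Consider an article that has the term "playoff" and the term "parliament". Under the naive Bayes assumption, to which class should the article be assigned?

sports

politics: 0.35 × 0.15 × 0.6 = 0.0315
sports: 0.65 × 0.25 × 0.25 = 0.040625
Highest score → sports.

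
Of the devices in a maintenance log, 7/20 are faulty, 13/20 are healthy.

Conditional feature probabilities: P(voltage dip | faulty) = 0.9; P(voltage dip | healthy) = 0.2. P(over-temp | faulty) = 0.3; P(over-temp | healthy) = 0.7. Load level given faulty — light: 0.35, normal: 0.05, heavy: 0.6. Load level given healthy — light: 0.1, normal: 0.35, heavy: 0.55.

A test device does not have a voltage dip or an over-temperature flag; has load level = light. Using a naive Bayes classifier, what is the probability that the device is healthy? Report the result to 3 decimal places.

faulty: 0.35 × (1−0.9) × (1−0.3) × 0.35 = 0.008575
healthy: 0.65 × (1−0.2) × (1−0.7) × 0.1 = 0.0156
P(healthy | x) = 0.0156 / 0.024175 ≈ 0.645

0.645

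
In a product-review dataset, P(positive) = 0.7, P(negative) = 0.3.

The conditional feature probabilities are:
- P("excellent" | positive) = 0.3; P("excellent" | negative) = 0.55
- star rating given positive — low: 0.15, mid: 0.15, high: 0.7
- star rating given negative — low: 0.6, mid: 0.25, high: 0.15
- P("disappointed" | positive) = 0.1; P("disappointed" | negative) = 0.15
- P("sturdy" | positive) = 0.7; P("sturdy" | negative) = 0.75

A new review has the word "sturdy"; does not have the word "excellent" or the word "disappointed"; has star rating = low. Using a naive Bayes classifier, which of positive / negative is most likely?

negative

positive: 0.7 × (1−0.3) × 0.15 × (1−0.1) × 0.7 = 0.046305
negative: 0.3 × (1−0.55) × 0.6 × (1−0.15) × 0.75 = 0.0516375
Highest score → negative.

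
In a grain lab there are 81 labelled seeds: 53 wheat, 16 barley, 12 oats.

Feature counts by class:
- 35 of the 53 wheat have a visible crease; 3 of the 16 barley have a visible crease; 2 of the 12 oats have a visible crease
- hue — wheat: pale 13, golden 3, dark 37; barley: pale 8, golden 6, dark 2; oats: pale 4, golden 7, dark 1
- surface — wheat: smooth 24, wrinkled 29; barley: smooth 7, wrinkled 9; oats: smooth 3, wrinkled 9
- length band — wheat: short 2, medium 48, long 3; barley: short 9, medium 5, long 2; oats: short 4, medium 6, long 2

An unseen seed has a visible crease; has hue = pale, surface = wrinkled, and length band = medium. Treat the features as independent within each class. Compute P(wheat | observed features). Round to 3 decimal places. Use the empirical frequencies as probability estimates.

0.892

wheat: (53/81) × (35/53) × (13/53) × (29/53) × (48/53) ≈ 0.0525216
barley: (16/81) × (3/16) × (8/16) × (9/16) × (5/16) ≈ 0.00325521
oats: (12/81) × (2/12) × (4/12) × (9/12) × (6/12) ≈ 0.00308642
P(wheat | x) = 0.0525216 / 0.05886323 ≈ 0.892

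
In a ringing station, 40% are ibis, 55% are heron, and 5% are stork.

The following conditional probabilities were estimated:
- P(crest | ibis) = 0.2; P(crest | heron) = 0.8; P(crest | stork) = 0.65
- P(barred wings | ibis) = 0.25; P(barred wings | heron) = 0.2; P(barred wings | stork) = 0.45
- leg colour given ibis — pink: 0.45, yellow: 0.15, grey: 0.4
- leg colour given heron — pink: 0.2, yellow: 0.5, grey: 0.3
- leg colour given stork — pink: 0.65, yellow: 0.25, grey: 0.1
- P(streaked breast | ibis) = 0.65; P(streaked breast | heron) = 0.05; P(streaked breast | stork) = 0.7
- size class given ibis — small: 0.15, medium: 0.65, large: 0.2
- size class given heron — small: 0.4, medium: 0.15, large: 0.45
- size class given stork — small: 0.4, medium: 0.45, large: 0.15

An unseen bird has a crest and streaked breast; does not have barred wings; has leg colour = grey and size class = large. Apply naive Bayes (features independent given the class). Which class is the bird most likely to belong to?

ibis

ibis: 0.4 × 0.2 × (1−0.25) × 0.4 × 0.65 × 0.2 = 0.00312
heron: 0.55 × 0.8 × (1−0.2) × 0.3 × 0.05 × 0.45 = 0.002376
stork: 0.05 × 0.65 × (1−0.45) × 0.1 × 0.7 × 0.15 = 0.0001876875
Highest score → ibis.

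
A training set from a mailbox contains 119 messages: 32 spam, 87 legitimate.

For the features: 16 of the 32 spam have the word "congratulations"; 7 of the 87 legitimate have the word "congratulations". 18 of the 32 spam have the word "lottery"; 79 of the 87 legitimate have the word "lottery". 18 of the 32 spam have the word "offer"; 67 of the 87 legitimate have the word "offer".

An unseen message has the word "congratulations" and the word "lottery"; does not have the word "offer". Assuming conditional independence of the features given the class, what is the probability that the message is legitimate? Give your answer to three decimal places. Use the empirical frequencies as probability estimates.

spam: (32/119) × (16/32) × (18/32) × (14/32) ≈ 0.0330882
legitimate: (87/119) × (7/87) × (79/87) × (20/87) ≈ 0.0122792
P(legitimate | x) = 0.0122792 / 0.0453674 ≈ 0.271

0.271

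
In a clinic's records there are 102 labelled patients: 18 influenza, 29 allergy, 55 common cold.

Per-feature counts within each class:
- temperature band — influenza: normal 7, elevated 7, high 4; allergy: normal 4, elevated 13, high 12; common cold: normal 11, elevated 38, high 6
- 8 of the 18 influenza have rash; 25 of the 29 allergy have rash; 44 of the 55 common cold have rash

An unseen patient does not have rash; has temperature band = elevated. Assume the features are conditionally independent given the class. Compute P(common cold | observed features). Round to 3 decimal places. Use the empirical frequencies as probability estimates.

0.572

influenza: (18/102) × (7/18) × (10/18) ≈ 0.0381264
allergy: (29/102) × (13/29) × (4/29) ≈ 0.0175794
common cold: (55/102) × (38/55) × (11/55) ≈ 0.0745098
P(common cold | x) = 0.0745098 / 0.1302156 ≈ 0.572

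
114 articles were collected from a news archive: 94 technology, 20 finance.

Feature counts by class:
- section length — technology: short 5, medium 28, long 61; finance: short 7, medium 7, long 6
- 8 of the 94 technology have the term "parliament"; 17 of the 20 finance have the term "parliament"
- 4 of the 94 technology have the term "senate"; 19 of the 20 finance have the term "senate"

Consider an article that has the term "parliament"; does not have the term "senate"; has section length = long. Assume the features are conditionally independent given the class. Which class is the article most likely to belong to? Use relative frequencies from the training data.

technology

technology: (94/114) × (61/94) × (8/94) × (90/94) ≈ 0.0436015
finance: (20/114) × (6/20) × (17/20) × (1/20) ≈ 0.00223684
Highest score → technology.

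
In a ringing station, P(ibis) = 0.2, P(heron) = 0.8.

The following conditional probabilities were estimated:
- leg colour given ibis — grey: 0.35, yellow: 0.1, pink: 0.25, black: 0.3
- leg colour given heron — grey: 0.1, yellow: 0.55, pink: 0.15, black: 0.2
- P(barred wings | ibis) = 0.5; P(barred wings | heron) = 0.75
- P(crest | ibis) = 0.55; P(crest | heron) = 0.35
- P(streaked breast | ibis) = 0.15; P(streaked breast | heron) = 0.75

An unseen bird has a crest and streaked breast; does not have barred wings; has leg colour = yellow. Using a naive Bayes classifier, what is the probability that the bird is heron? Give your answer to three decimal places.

ibis: 0.2 × 0.1 × (1−0.5) × 0.55 × 0.15 = 0.000825
heron: 0.8 × 0.55 × (1−0.75) × 0.35 × 0.75 = 0.028875
P(heron | x) = 0.028875 / 0.0297 ≈ 0.972

0.972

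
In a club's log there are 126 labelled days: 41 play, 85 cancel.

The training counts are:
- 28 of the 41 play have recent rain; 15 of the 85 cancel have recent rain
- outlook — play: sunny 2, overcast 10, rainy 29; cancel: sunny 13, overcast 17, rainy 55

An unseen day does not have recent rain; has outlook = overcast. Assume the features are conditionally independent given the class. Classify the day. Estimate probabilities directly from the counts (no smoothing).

play: (41/126) × (13/41) × (10/41) ≈ 0.0251645
cancel: (85/126) × (70/85) × (17/85) ≈ 0.111111
Highest score → cancel.

cancel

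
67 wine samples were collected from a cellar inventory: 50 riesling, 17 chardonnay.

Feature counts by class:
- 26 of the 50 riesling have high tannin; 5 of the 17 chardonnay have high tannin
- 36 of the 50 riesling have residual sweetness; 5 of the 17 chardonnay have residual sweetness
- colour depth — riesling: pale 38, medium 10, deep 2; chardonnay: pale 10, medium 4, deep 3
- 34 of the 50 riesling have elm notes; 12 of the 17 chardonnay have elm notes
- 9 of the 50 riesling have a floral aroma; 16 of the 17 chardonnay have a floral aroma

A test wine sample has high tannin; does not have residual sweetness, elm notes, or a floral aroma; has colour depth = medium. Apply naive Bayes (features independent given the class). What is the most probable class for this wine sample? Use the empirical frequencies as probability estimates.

riesling

riesling: (50/67) × (26/50) × (14/50) × (10/50) × (16/50) × (41/50) ≈ 0.0057023
chardonnay: (17/67) × (5/17) × (12/17) × (4/17) × (5/17) × (1/17) ≈ 0.000214442
Highest score → riesling.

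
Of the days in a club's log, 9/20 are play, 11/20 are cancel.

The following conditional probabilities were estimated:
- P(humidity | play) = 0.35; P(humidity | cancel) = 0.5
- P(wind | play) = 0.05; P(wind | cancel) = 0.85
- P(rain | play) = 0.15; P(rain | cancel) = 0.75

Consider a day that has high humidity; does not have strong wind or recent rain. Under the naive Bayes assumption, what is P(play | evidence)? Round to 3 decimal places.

play: 0.45 × 0.35 × (1−0.05) × (1−0.15) = 0.12718125
cancel: 0.55 × 0.5 × (1−0.85) × (1−0.75) = 0.0103125
P(play | x) = 0.12718125 / 0.13749375 ≈ 0.925

0.925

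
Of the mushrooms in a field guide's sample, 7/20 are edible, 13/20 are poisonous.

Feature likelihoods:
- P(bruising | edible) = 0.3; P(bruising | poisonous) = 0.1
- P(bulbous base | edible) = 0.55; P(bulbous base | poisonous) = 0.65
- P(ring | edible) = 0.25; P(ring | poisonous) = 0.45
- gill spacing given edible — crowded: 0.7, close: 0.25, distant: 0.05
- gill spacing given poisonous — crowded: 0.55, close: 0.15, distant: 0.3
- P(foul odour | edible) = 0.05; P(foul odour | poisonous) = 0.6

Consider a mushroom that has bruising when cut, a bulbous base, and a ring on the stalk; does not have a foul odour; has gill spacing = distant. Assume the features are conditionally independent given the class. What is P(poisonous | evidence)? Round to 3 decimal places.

0.769

edible: 0.35 × 0.3 × 0.55 × 0.25 × 0.05 × (1−0.05) = 0.00068578125
poisonous: 0.65 × 0.1 × 0.65 × 0.45 × 0.3 × (1−0.6) = 0.0022815
P(poisonous | x) = 0.0022815 / 0.00296728125 ≈ 0.769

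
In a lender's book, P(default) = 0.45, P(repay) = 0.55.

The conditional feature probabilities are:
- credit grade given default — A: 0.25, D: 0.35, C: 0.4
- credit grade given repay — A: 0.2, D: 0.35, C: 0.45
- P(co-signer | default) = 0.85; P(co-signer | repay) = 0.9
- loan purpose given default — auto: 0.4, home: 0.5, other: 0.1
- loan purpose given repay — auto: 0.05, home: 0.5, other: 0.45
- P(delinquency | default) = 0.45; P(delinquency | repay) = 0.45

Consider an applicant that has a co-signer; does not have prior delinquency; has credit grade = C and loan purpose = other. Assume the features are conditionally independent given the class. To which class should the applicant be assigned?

default: 0.45 × 0.4 × 0.85 × 0.1 × (1−0.45) = 0.008415
repay: 0.55 × 0.45 × 0.9 × 0.45 × (1−0.45) = 0.055130625
Highest score → repay.

repay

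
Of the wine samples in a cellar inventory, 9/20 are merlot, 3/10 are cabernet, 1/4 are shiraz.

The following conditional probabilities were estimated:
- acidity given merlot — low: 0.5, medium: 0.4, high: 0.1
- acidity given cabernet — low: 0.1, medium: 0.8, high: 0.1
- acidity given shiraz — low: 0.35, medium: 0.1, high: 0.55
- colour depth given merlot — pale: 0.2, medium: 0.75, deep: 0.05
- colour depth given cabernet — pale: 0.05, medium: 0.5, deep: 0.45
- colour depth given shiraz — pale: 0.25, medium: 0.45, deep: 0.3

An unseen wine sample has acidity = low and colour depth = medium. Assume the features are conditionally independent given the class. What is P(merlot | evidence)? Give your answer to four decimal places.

0.7563

merlot: 0.45 × 0.5 × 0.75 = 0.16875
cabernet: 0.3 × 0.1 × 0.5 = 0.015
shiraz: 0.25 × 0.35 × 0.45 = 0.039375
P(merlot | x) = 0.16875 / 0.223125 ≈ 0.7563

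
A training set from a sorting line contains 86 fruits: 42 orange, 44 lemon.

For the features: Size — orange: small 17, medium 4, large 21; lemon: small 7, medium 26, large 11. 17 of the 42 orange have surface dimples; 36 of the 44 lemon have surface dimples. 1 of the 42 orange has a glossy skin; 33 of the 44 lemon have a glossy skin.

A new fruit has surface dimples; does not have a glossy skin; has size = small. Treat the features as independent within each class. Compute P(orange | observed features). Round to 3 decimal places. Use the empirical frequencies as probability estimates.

orange: (42/86) × (17/42) × (17/42) × (41/42) ≈ 0.078106
lemon: (44/86) × (7/44) × (36/44) × (11/44) ≈ 0.016649
P(orange | x) = 0.078106 / 0.094755 ≈ 0.824

0.824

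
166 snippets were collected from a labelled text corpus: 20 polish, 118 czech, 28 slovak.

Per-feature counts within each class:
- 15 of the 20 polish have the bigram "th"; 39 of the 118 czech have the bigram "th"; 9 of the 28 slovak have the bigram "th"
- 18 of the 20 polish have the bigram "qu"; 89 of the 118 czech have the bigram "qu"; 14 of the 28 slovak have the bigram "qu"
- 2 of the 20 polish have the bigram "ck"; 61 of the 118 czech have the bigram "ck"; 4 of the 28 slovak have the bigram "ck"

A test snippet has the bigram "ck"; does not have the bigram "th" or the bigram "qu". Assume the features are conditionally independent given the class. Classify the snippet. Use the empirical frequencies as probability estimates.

czech

polish: (20/166) × (5/20) × (2/20) × (2/20) ≈ 0.000301205
czech: (118/166) × (79/118) × (29/118) × (61/118) ≈ 0.060462
slovak: (28/166) × (19/28) × (14/28) × (4/28) ≈ 0.00817556
Highest score → czech.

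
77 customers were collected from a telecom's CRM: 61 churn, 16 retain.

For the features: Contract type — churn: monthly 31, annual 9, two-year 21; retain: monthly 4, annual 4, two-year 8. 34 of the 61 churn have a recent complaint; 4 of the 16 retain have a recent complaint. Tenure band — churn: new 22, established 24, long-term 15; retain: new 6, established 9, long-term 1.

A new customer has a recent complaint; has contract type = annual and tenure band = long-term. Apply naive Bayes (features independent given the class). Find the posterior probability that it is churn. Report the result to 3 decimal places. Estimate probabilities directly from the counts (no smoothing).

0.952

churn: (61/77) × (9/61) × (34/61) × (15/61) ≈ 0.01602
retain: (16/77) × (4/16) × (4/16) × (1/16) ≈ 0.000811688
P(churn | x) = 0.01602 / 0.016831688 ≈ 0.952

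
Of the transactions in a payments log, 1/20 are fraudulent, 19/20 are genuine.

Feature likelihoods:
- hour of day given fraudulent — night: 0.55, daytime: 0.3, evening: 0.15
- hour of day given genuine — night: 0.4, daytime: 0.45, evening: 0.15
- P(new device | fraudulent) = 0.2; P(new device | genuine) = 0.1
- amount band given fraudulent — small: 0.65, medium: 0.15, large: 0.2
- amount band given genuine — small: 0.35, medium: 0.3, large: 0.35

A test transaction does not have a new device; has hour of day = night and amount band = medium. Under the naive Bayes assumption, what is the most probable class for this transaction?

fraudulent: 0.05 × 0.55 × (1−0.2) × 0.15 = 0.0033
genuine: 0.95 × 0.4 × (1−0.1) × 0.3 = 0.1026
Highest score → genuine.

genuine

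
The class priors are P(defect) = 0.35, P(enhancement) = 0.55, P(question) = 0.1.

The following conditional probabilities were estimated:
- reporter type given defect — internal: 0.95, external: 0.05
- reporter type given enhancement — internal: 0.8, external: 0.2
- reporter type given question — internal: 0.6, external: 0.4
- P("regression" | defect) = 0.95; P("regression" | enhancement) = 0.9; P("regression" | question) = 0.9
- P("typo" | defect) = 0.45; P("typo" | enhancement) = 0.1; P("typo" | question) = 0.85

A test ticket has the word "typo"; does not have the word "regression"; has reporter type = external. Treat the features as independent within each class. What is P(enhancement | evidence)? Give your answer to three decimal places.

defect: 0.35 × 0.05 × (1−0.95) × 0.45 = 0.00039375
enhancement: 0.55 × 0.2 × (1−0.9) × 0.1 = 0.0011
question: 0.1 × 0.4 × (1−0.9) × 0.85 = 0.0034
P(enhancement | x) = 0.0011 / 0.00489375 ≈ 0.225

0.225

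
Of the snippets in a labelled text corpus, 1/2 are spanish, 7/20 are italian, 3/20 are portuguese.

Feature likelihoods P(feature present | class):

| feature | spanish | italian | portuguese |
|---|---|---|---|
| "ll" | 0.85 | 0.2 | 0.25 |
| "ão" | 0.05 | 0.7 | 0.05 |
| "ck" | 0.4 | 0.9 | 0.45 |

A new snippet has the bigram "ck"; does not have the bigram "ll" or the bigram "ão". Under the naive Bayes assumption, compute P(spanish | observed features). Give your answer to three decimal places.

spanish: 0.5 × (1−0.85) × (1−0.05) × 0.4 = 0.0285
italian: 0.35 × (1−0.2) × (1−0.7) × 0.9 = 0.0756
portuguese: 0.15 × (1−0.25) × (1−0.05) × 0.45 = 0.04809375
P(spanish | x) = 0.0285 / 0.15219375 ≈ 0.187

0.187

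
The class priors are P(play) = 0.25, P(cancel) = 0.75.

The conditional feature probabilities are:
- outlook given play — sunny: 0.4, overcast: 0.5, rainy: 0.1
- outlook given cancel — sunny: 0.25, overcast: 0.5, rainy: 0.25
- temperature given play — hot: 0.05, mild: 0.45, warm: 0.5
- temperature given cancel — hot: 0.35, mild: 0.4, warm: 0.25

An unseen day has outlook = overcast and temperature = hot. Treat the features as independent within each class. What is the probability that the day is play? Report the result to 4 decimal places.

0.0455

play: 0.25 × 0.5 × 0.05 = 0.00625
cancel: 0.75 × 0.5 × 0.35 = 0.13125
P(play | x) = 0.00625 / 0.1375 ≈ 0.0455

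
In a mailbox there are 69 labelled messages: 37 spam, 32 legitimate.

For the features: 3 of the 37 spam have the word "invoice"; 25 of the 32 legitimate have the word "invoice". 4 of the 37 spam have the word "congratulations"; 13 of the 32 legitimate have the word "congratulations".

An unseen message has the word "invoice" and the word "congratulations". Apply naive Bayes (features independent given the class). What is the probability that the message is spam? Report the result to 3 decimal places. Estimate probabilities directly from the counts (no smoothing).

spam: (37/69) × (3/37) × (4/37) ≈ 0.00470035
legitimate: (32/69) × (25/32) × (13/32) ≈ 0.147192
P(spam | x) = 0.00470035 / 0.15189235 ≈ 0.031

0.031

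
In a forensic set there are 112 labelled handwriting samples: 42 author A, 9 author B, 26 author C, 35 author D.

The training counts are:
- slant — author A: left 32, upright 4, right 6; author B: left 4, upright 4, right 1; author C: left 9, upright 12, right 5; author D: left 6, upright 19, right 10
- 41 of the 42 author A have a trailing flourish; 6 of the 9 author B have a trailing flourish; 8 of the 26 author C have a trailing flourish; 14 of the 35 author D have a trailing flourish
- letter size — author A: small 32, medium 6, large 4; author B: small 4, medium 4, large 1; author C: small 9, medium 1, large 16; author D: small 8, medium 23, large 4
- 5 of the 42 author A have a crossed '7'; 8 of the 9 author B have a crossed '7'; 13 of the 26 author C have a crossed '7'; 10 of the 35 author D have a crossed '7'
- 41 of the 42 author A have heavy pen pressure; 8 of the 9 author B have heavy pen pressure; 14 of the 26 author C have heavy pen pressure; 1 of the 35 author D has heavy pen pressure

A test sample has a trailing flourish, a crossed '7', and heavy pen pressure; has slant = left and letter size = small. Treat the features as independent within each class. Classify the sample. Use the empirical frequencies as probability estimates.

author A

author A: (42/112) × (32/42) × (41/42) × (32/42) × (5/42) × (41/42) ≈ 0.0246958
author B: (9/112) × (4/9) × (6/9) × (4/9) × (8/9) × (8/9) ≈ 0.00836109
author C: (26/112) × (9/26) × (8/26) × (9/26) × (13/26) × (14/26) ≈ 0.00230428
author D: (35/112) × (6/35) × (14/35) × (8/35) × (10/35) × (1/35) ≈ 0.0000399833
Highest score → author A.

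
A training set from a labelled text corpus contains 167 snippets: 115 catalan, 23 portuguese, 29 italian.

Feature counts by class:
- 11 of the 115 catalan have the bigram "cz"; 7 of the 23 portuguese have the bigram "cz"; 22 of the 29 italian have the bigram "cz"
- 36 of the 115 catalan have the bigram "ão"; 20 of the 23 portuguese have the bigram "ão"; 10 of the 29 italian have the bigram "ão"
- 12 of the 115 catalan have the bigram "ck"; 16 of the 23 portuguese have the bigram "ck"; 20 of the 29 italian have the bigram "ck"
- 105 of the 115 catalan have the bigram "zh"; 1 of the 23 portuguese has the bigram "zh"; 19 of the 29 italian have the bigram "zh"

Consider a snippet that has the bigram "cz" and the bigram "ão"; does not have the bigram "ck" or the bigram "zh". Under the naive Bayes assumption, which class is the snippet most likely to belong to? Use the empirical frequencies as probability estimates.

portuguese

catalan: (115/167) × (11/115) × (36/115) × (103/115) × (10/115) ≈ 0.00160591
portuguese: (23/167) × (7/23) × (20/23) × (7/23) × (22/23) ≈ 0.0106108
italian: (29/167) × (22/29) × (10/29) × (9/29) × (10/29) ≈ 0.00486133
Highest score → portuguese.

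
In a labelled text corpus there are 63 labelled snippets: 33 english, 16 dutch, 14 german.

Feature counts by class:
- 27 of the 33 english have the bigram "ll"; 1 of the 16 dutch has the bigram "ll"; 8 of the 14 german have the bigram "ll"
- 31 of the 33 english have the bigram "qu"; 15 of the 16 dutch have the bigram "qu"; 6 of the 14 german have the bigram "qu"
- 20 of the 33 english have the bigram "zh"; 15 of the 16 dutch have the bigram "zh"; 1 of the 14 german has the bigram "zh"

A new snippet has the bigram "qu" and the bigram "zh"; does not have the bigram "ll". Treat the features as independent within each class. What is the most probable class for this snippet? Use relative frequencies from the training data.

dutch

english: (33/63) × (6/33) × (31/33) × (20/33) ≈ 0.0542219
dutch: (16/63) × (15/16) × (15/16) × (15/16) ≈ 0.209263
german: (14/63) × (6/14) × (6/14) × (1/14) ≈ 0.00291545
Highest score → dutch.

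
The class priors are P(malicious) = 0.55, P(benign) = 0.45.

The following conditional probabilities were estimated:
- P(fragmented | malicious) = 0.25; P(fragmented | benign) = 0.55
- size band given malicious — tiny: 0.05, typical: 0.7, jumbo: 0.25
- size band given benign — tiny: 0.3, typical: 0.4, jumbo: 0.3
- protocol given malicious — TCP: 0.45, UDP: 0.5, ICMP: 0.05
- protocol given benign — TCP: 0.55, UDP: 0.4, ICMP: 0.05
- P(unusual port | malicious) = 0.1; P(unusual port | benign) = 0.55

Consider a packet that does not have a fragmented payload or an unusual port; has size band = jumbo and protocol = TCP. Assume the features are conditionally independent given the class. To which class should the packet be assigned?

malicious: 0.55 × (1−0.25) × 0.25 × 0.45 × (1−0.1) = 0.041765625
benign: 0.45 × (1−0.55) × 0.3 × 0.55 × (1−0.55) = 0.015035625
Highest score → malicious.

malicious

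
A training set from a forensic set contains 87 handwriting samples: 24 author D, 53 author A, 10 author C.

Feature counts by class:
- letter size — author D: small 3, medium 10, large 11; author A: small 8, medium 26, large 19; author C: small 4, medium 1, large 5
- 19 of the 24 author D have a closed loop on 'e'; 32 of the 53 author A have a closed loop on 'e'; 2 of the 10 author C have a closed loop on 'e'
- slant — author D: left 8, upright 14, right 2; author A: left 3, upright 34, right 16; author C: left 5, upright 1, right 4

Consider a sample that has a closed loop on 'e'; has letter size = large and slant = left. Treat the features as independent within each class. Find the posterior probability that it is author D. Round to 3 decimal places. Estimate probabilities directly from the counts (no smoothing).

author D: (24/87) × (11/24) × (19/24) × (8/24) ≈ 0.0333653
author A: (53/87) × (19/53) × (32/53) × (3/53) ≈ 0.00746369
author C: (10/87) × (5/10) × (2/10) × (5/10) ≈ 0.00574713
P(author D | x) = 0.0333653 / 0.04657612 ≈ 0.716

0.716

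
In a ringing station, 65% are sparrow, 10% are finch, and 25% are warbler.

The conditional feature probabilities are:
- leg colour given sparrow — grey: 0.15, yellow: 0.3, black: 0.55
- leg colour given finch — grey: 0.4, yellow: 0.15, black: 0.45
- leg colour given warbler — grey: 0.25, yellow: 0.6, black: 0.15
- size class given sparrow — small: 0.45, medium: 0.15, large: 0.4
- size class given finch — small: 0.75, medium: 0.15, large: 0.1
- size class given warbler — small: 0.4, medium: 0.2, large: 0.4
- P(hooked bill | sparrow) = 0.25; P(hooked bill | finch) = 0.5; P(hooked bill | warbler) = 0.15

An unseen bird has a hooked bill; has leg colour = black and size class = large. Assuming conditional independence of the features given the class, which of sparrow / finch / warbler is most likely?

sparrow: 0.65 × 0.55 × 0.4 × 0.25 = 0.03575
finch: 0.1 × 0.45 × 0.1 × 0.5 = 0.00225
warbler: 0.25 × 0.15 × 0.4 × 0.15 = 0.00225
Highest score → sparrow.

sparrow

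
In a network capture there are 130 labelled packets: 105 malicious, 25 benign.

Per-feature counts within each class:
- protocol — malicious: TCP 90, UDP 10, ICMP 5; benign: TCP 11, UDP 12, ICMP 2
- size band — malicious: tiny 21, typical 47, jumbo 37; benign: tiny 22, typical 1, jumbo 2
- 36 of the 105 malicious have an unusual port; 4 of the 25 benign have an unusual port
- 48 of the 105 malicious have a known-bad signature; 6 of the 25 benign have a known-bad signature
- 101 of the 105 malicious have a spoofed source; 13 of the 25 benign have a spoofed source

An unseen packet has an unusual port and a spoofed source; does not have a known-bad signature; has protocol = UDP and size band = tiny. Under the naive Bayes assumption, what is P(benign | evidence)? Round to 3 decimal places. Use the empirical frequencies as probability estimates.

0.651

malicious: (105/130) × (10/105) × (21/105) × (36/105) × (57/105) × (101/105) ≈ 0.00275434
benign: (25/130) × (12/25) × (22/25) × (4/25) × (19/25) × (13/25) = 0.005136384
P(benign | x) = 0.005136384 / 0.007890724 ≈ 0.651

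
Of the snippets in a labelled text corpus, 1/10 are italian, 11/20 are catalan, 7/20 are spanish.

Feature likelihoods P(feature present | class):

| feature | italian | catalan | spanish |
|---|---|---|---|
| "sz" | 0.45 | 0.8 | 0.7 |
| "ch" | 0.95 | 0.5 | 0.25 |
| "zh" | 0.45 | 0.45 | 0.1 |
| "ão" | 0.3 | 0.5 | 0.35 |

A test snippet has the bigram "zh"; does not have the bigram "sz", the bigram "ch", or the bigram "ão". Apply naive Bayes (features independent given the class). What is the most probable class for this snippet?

italian: 0.1 × (1−0.45) × (1−0.95) × 0.45 × (1−0.3) = 0.00086625
catalan: 0.55 × (1−0.8) × (1−0.5) × 0.45 × (1−0.5) = 0.012375
spanish: 0.35 × (1−0.7) × (1−0.25) × 0.1 × (1−0.35) = 0.00511875
Highest score → catalan.

catalan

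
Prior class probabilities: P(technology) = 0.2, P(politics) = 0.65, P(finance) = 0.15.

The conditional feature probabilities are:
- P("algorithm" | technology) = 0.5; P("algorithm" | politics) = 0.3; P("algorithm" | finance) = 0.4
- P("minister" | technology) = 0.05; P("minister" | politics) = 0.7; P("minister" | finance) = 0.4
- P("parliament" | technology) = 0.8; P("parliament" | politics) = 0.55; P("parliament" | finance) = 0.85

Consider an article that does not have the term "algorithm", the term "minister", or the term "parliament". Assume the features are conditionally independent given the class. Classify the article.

politics

technology: 0.2 × (1−0.5) × (1−0.05) × (1−0.8) = 0.019
politics: 0.65 × (1−0.3) × (1−0.7) × (1−0.55) = 0.061425
finance: 0.15 × (1−0.4) × (1−0.4) × (1−0.85) = 0.0081
Highest score → politics.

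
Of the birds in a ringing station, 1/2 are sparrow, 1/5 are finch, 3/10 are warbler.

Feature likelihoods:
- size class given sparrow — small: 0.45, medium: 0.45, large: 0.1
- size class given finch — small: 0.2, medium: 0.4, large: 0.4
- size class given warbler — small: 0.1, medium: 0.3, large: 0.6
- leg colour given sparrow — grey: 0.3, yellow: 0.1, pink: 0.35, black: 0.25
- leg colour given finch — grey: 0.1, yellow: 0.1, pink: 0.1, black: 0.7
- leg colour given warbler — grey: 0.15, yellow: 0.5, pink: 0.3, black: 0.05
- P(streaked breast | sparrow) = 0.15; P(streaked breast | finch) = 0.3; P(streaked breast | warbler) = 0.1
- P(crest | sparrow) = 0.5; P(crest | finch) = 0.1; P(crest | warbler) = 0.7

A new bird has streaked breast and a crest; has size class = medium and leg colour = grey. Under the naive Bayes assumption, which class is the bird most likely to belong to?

sparrow

sparrow: 0.5 × 0.45 × 0.3 × 0.15 × 0.5 = 0.0050625
finch: 0.2 × 0.4 × 0.1 × 0.3 × 0.1 = 0.00024
warbler: 0.3 × 0.3 × 0.15 × 0.1 × 0.7 = 0.000945
Highest score → sparrow.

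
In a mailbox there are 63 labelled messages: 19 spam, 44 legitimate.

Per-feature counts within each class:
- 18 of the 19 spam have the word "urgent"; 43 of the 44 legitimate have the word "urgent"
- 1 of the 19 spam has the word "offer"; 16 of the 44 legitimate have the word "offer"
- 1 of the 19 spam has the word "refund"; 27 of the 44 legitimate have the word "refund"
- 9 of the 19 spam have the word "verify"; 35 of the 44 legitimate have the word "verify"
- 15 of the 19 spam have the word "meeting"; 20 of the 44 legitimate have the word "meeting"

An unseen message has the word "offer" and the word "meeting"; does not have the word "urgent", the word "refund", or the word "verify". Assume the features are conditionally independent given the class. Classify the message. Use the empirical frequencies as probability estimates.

spam

spam: (19/63) × (1/19) × (1/19) × (18/19) × (10/19) × (15/19) ≈ 0.000328858
legitimate: (44/63) × (1/44) × (16/44) × (17/44) × (9/44) × (20/44) ≈ 0.000207343
Highest score → spam.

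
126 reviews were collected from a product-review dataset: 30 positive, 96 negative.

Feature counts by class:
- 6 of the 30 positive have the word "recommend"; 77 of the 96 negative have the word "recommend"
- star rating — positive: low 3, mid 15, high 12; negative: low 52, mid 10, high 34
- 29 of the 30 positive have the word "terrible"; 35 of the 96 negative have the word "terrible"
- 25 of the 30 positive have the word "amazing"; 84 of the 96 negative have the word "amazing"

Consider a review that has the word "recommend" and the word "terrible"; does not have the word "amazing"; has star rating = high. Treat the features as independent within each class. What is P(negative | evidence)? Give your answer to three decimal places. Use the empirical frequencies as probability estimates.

0.763

positive: (30/126) × (6/30) × (12/30) × (29/30) × (5/30) ≈ 0.00306878
negative: (96/126) × (77/96) × (34/96) × (35/96) × (12/96) ≈ 0.00986358
P(negative | x) = 0.00986358 / 0.01293236 ≈ 0.763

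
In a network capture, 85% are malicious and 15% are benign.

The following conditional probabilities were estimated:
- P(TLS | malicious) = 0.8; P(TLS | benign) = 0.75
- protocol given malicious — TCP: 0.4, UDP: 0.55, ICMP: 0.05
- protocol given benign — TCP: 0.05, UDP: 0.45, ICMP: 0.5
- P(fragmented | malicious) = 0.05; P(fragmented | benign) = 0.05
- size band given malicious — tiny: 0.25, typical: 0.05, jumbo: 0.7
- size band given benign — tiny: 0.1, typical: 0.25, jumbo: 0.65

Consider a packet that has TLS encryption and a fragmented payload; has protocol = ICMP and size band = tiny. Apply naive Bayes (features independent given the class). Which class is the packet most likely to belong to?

malicious: 0.85 × 0.8 × 0.05 × 0.05 × 0.25 = 0.000425
benign: 0.15 × 0.75 × 0.5 × 0.05 × 0.1 = 0.00028125
Highest score → malicious.

malicious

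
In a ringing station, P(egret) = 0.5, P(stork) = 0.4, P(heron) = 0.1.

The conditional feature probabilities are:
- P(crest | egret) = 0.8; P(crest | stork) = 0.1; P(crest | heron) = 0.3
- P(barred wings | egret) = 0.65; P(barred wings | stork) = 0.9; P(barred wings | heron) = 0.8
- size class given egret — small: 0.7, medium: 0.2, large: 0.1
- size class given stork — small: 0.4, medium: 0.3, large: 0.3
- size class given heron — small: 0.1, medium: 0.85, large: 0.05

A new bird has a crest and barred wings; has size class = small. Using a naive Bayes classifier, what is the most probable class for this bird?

egret

egret: 0.5 × 0.8 × 0.65 × 0.7 = 0.182
stork: 0.4 × 0.1 × 0.9 × 0.4 = 0.0144
heron: 0.1 × 0.3 × 0.8 × 0.1 = 0.0024
Highest score → egret.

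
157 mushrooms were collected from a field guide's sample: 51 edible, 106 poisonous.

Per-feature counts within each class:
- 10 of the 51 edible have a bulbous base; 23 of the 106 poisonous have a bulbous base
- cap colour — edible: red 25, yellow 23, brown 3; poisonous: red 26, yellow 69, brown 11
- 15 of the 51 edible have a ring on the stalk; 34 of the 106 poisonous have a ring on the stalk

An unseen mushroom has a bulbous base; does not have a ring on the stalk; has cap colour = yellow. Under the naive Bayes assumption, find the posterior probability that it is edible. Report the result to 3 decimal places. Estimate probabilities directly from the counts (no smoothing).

0.238

edible: (51/157) × (10/51) × (23/51) × (36/51) ≈ 0.0202764
poisonous: (106/157) × (23/106) × (69/106) × (72/106) ≈ 0.0647736
P(edible | x) = 0.0202764 / 0.08505 ≈ 0.238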